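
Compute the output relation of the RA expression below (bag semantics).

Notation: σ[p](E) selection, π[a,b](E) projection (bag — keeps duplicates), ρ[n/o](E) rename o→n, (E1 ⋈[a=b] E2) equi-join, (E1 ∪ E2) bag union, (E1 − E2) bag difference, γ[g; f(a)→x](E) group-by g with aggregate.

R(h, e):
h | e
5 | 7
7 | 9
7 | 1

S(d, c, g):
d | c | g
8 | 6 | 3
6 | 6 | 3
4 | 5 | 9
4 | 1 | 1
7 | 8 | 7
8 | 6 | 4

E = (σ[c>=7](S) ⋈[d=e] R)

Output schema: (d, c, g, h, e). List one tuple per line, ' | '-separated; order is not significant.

Row counts bottom-up:
  S → 6
  σ[c>=7](S) → 1
  R → 3
  (σ[c>=7](S) ⋈[d=e] R) → 1

== RESULT ==
d | c | g | h | e
7 | 8 | 7 | 5 | 7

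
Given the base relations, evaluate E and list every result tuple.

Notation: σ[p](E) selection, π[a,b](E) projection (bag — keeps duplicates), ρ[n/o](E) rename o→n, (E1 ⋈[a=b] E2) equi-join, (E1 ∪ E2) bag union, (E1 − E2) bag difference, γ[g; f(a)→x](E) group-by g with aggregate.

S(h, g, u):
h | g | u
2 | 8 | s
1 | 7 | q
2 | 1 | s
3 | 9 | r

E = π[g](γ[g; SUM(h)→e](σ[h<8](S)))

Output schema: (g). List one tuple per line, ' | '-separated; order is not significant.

Subexpression sizes:
  S → 4
  σ[h<8](S) → 4
  γ[g; SUM(h)→e](σ[h<8](S)) → 4
  π[g](γ[g; SUM(h)→e](σ[h<8](S))) → 4

== RESULT ==
g
1
7
8
9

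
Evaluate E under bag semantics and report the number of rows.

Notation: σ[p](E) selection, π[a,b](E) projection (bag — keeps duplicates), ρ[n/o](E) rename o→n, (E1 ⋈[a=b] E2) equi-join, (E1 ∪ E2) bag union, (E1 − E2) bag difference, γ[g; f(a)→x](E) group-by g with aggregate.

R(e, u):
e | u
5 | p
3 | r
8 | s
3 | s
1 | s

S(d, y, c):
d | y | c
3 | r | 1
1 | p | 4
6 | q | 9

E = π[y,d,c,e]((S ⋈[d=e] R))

Per-node cardinality:
  S → 3
  R → 5
  (S ⋈[d=e] R) → 3
  π[y,d,c,e]((S ⋈[d=e] R)) → 3

|E| = 3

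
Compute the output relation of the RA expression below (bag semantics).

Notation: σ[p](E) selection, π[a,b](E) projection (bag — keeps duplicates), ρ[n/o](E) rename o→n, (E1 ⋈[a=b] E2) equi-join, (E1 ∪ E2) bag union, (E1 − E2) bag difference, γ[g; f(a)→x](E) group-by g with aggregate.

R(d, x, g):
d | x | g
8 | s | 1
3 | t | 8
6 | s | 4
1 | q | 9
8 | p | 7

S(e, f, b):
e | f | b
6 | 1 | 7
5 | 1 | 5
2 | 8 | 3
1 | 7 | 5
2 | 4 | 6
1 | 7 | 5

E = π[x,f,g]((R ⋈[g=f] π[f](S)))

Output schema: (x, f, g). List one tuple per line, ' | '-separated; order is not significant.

Per-node cardinality:
  R → 5
  S → 6
  π[f](S) → 6
  (R ⋈[g=f] π[f](S)) → 6
  π[x,f,g]((R ⋈[g=f] π[f](S))) → 6

== RESULT ==
x | f | g
p | 7 | 7
p | 7 | 7
s | 1 | 1
s | 1 | 1
s | 4 | 4
t | 8 | 8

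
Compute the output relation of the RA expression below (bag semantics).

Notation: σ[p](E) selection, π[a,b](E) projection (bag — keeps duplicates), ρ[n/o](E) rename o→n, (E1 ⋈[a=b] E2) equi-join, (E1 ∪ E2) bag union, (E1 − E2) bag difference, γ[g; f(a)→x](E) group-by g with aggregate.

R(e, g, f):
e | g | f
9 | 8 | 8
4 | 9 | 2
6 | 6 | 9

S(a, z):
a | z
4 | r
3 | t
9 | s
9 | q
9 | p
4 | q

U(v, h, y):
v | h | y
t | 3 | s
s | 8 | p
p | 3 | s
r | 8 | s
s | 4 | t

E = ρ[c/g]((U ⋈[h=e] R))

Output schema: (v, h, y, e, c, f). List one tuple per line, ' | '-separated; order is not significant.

Stepwise |·|:
  U → 5
  R → 3
  (U ⋈[h=e] R) → 1
  ρ[c/g]((U ⋈[h=e] R)) → 1

== RESULT ==
v | h | y | e | c | f
s | 4 | t | 4 | 9 | 2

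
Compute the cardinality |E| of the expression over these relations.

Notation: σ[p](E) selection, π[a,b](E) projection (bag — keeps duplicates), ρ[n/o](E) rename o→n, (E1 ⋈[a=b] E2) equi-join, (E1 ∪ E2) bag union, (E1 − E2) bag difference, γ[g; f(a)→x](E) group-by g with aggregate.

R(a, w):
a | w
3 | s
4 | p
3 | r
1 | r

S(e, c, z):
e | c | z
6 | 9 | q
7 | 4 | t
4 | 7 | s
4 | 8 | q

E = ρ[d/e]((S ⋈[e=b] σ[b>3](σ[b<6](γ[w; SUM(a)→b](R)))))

Per-node cardinality:
  S → 4
  R → 4
  γ[w; SUM(a)→b](R) → 3
  σ[b<6](γ[w; SUM(a)→b](R)) → 3
  σ[b>3](σ[b<6](γ[w; SUM(a)→b](R))) → 2
  (S ⋈[e=b] σ[b>3](σ[b<6](γ[w; SUM(a)→b](R)))) → 4
  ρ[d/e]((S ⋈[e=b] σ[b>3](σ[b<6](γ[w; SUM(a)→b](R))))) → 4

|E| = 4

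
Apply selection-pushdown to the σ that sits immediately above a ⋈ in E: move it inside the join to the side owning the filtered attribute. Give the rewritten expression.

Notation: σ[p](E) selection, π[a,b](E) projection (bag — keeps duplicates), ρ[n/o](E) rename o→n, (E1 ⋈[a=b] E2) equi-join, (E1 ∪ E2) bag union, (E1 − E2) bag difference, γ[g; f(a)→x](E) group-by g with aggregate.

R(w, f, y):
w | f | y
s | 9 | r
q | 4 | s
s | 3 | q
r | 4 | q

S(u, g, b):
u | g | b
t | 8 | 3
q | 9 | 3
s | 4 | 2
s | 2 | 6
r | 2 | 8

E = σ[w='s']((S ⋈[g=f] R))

σ filters on w, owned by the right side.
E' = (S ⋈[g=f] σ[w='s'](R))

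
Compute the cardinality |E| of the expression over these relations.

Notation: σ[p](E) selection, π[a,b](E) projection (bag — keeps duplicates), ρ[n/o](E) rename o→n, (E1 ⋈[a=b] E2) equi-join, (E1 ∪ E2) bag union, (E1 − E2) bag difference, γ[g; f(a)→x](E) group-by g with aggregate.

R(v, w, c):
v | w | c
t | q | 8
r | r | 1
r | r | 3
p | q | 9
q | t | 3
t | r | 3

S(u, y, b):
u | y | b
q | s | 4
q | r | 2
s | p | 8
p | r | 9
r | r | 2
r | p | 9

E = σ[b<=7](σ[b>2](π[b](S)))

Subexpression sizes:
  S → 6
  π[b](S) → 6
  σ[b>2](π[b](S)) → 4
  σ[b<=7](σ[b>2](π[b](S))) → 1

|E| = 1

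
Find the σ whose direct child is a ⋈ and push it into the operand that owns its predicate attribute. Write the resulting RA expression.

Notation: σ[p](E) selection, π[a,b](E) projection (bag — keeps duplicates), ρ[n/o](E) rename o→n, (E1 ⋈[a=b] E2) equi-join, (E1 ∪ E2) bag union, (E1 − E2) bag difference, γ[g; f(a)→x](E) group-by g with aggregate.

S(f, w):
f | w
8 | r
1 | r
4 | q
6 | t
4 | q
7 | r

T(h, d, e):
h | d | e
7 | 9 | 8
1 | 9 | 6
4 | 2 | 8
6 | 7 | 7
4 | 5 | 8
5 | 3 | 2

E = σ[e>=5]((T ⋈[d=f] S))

σ filters on e, owned by the left side.
E' = (σ[e>=5](T) ⋈[d=f] S)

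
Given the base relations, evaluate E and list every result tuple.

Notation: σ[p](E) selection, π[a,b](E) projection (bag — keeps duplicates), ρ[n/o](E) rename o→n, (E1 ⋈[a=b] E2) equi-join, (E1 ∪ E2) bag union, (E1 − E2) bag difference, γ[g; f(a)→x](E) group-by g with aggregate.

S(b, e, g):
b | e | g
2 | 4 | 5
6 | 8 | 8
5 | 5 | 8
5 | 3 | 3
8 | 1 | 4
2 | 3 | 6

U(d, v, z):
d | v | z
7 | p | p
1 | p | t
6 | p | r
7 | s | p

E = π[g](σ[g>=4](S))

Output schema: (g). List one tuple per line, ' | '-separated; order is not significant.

Row counts bottom-up:
  S → 6
  σ[g>=4](S) → 5
  π[g](σ[g>=4](S)) → 5

== RESULT ==
g
4
5
6
8
8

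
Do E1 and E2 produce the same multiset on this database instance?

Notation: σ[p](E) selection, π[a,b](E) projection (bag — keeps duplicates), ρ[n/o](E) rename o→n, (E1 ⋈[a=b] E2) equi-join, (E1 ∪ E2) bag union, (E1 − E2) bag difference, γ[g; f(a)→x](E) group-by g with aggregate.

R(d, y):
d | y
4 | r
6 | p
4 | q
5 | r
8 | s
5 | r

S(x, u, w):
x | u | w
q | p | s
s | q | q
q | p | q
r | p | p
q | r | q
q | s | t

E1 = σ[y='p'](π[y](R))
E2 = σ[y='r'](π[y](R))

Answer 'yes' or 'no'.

E1 per-node cardinality:
  R → 6
  π[y](R) → 6
  σ[y='p'](π[y](R)) → 1
E2 per-node cardinality:
  R → 6
  π[y](R) → 6
  σ[y='r'](π[y](R)) → 3

E1 result:
y
p
E2 result:
y
r
r
r
Witness: ('p',) appears 1× in E1 but 0× in E2.

no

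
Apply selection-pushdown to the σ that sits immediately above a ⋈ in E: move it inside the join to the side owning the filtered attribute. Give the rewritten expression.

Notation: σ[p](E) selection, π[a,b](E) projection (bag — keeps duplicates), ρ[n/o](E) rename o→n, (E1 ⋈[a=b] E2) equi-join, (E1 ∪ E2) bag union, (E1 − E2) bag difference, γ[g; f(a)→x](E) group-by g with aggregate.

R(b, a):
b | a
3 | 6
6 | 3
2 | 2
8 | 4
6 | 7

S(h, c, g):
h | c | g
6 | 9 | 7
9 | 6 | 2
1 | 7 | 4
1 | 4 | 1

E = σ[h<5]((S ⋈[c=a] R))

σ filters on h, owned by the left side.
E' = (σ[h<5](S) ⋈[c=a] R)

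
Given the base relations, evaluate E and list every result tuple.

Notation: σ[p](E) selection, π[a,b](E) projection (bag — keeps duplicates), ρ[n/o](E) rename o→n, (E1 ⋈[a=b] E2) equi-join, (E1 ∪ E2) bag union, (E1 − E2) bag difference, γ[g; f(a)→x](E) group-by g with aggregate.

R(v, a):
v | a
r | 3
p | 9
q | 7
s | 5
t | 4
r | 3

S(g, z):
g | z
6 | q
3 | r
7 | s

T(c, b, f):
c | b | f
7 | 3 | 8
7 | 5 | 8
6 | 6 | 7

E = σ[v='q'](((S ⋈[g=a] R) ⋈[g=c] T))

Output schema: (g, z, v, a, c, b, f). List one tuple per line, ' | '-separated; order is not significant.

Stepwise |·|:
  S → 3
  R → 6
  (S ⋈[g=a] R) → 3
  T → 3
  ((S ⋈[g=a] R) ⋈[g=c] T) → 2
  σ[v='q'](((S ⋈[g=a] R) ⋈[g=c] T)) → 2

== RESULT ==
g | z | v | a | c | b | f
7 | s | q | 7 | 7 | 3 | 8
7 | s | q | 7 | 7 | 5 | 8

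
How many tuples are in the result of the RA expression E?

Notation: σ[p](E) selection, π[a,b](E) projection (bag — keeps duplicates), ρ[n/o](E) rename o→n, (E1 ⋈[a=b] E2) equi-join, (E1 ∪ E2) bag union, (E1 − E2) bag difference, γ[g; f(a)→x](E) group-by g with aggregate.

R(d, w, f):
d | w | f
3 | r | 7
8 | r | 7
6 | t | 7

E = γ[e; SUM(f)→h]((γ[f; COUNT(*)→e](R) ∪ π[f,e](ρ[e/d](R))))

Row counts bottom-up:
  R → 3
  γ[f; COUNT(*)→e](R) → 1
  R → 3
  ρ[e/d](R) → 3
  π[f,e](ρ[e/d](R)) → 3
  (γ[f; COUNT(*)→e](R) ∪ π[f,e](ρ[e/d](R))) → 4
  γ[e; SUM(f)→h]((γ[f; COUNT(*)→e](R) ∪ π[f,e](ρ[e/d](R)))) → 3

|E| = 3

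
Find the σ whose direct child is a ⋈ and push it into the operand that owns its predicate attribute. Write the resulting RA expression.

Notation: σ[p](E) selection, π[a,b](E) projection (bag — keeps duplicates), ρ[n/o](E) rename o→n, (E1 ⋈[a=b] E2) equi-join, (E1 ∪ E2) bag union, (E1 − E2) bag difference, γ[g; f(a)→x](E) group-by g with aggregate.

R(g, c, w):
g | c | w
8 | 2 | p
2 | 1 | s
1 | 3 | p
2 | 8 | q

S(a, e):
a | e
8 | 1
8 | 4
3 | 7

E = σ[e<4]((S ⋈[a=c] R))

σ filters on e, owned by the left side.
E' = (σ[e<4](S) ⋈[a=c] R)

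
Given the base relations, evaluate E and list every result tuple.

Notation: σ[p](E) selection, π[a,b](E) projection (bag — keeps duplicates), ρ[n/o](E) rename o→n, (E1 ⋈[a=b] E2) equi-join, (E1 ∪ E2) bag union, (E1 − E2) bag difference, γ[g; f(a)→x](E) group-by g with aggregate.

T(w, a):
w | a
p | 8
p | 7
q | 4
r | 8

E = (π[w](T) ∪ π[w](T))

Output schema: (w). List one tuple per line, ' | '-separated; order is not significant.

Stepwise |·|:
  T → 4
  π[w](T) → 4
  T → 4
  π[w](T) → 4
  (π[w](T) ∪ π[w](T)) → 8

== RESULT ==
w
p
p
p
p
q
q
r
r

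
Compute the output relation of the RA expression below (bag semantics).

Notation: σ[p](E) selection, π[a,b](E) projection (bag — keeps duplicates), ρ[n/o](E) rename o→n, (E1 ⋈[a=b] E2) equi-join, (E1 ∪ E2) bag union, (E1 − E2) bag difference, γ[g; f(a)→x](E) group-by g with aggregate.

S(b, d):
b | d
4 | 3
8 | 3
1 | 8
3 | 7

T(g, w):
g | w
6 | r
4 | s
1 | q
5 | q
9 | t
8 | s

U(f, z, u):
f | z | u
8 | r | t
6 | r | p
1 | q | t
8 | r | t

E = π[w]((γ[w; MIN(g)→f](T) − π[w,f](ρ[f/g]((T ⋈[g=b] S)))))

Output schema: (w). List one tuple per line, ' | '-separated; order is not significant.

Subexpression sizes:
  T → 6
  γ[w; MIN(g)→f](T) → 4
  T → 6
  S → 4
  (T ⋈[g=b] S) → 3
  ρ[f/g]((T ⋈[g=b] S)) → 3
  π[w,f](ρ[f/g]((T ⋈[g=b] S))) → 3
  (γ[w; MIN(g)→f](T) − π[w,f](ρ[f/g]((T ⋈[g=b] S)))) → 2
  π[w]((γ[w; MIN(g)→f](T) − π[w,f](ρ[f/g]((T ⋈[g=b] S))))) → 2

== RESULT ==
w
r
t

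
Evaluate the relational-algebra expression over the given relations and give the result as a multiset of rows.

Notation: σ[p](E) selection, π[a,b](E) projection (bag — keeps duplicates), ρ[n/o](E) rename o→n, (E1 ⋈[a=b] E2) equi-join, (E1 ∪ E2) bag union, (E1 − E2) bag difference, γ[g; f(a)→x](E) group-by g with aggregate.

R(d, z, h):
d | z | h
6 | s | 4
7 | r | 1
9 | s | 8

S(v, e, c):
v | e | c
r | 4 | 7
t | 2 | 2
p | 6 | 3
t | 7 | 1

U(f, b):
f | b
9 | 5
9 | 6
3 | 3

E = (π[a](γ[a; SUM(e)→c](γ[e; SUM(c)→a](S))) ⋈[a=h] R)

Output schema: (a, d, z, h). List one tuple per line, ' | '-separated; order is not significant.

Row counts bottom-up:
  S → 4
  γ[e; SUM(c)→a](S) → 4
  γ[a; SUM(e)→c](γ[e; SUM(c)→a](S)) → 4
  π[a](γ[a; SUM(e)→c](γ[e; SUM(c)→a](S))) → 4
  R → 3
  (π[a](γ[a; SUM(e)→c](γ[e; SUM(c)→a](S))) ⋈[a=h] R) → 1

== RESULT ==
a | d | z | h
1 | 7 | r | 1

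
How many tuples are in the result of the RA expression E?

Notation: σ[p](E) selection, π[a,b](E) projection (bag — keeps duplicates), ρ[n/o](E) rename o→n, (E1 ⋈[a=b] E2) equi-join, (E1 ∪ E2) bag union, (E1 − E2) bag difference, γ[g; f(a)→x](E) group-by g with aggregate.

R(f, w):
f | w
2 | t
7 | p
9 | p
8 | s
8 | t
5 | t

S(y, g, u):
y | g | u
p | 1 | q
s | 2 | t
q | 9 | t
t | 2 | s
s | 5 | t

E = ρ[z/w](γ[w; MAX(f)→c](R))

Stepwise |·|:
  R → 6
  γ[w; MAX(f)→c](R) → 3
  ρ[z/w](γ[w; MAX(f)→c](R)) → 3

|E| = 3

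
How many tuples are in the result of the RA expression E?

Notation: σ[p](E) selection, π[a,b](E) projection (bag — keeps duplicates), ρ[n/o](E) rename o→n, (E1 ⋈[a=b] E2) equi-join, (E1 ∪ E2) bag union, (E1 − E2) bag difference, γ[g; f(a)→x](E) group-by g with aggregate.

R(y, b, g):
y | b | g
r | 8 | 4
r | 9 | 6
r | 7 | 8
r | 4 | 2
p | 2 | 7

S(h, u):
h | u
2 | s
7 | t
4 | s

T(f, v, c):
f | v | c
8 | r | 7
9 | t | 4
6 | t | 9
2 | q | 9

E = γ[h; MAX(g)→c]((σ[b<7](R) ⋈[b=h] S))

Stepwise |·|:
  R → 5
  σ[b<7](R) → 2
  S → 3
  (σ[b<7](R) ⋈[b=h] S) → 2
  γ[h; MAX(g)→c]((σ[b<7](R) ⋈[b=h] S)) → 2

|E| = 2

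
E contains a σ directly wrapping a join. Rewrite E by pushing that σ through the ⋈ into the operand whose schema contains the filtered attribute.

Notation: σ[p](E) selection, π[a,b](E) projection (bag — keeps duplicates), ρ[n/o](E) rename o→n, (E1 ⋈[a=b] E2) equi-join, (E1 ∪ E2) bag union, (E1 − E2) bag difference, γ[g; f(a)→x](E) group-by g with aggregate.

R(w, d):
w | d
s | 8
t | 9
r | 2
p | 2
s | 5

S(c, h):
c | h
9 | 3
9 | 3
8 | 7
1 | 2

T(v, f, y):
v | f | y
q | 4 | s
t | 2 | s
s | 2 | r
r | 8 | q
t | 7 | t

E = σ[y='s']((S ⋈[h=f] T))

σ filters on y, owned by the right side.
E' = (S ⋈[h=f] σ[y='s'](T))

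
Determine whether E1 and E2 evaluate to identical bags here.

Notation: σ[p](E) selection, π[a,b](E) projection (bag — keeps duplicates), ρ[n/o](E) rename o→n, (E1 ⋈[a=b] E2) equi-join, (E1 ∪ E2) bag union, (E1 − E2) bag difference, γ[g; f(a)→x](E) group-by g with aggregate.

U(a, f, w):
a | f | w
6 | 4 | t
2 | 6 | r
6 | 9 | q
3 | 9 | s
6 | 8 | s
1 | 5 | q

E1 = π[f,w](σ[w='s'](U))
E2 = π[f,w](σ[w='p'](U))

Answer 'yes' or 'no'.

E1 subexpression sizes:
  U → 6
  σ[w='s'](U) → 2
  π[f,w](σ[w='s'](U)) → 2
E2 subexpression sizes:
  U → 6
  σ[w='p'](U) → 0
  π[f,w](σ[w='p'](U)) → 0

E1 result:
f | w
8 | s
9 | s
E2 result:
f | w
(0 rows)
Witness: (9, 's') appears 1× in E1 but 0× in E2.

no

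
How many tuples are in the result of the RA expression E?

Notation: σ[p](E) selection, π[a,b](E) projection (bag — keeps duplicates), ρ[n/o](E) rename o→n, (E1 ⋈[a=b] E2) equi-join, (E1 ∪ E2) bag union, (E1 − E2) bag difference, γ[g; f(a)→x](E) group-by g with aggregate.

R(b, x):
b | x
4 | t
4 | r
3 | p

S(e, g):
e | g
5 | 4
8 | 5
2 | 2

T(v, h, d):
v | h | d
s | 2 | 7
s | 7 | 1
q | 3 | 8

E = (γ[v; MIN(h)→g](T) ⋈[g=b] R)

Stepwise |·|:
  T → 3
  γ[v; MIN(h)→g](T) → 2
  R → 3
  (γ[v; MIN(h)→g](T) ⋈[g=b] R) → 1

|E| = 1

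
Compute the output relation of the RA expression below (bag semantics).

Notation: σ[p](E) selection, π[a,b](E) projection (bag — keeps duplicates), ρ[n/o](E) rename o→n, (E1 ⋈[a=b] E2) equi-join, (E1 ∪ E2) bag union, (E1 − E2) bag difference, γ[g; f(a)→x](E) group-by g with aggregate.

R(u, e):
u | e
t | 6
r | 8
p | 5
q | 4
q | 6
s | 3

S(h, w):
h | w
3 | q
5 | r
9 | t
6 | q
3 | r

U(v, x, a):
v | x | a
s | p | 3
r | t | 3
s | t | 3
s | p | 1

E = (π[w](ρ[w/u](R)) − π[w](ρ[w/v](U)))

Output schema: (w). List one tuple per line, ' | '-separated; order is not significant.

Stepwise |·|:
  R → 6
  ρ[w/u](R) → 6
  π[w](ρ[w/u](R)) → 6
  U → 4
  ρ[w/v](U) → 4
  π[w](ρ[w/v](U)) → 4
  (π[w](ρ[w/u](R)) − π[w](ρ[w/v](U))) → 4

== RESULT ==
w
p
q
q
t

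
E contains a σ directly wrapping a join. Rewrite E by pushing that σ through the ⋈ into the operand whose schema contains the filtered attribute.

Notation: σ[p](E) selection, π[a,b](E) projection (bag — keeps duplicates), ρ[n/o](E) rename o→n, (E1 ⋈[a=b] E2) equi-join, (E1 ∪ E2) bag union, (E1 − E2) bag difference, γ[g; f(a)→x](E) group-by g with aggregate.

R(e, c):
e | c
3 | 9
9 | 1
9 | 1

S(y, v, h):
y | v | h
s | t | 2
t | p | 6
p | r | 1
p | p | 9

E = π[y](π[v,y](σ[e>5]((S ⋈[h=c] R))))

σ filters on e, owned by the right side.
E' = π[y](π[v,y]((S ⋈[h=c] σ[e>5](R))))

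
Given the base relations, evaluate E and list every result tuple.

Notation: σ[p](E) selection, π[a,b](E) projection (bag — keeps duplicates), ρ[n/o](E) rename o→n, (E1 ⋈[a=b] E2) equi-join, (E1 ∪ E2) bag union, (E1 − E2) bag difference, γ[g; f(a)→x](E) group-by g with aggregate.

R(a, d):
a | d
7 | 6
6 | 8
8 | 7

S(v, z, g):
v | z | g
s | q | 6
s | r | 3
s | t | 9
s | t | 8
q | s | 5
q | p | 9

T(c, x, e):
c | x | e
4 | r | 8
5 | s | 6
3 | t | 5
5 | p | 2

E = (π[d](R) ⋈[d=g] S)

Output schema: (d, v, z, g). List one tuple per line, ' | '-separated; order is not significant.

Row counts bottom-up:
  R → 3
  π[d](R) → 3
  S → 6
  (π[d](R) ⋈[d=g] S) → 2

== RESULT ==
d | v | z | g
6 | s | q | 6
8 | s | t | 8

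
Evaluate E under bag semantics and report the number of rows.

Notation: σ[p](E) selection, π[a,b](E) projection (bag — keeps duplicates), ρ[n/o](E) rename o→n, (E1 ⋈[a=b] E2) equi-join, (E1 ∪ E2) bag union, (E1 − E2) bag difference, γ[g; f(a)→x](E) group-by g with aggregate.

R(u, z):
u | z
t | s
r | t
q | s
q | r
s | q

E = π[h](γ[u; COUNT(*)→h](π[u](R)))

Subexpression sizes:
  R → 5
  π[u](R) → 5
  γ[u; COUNT(*)→h](π[u](R)) → 4
  π[h](γ[u; COUNT(*)→h](π[u](R))) → 4

|E| = 4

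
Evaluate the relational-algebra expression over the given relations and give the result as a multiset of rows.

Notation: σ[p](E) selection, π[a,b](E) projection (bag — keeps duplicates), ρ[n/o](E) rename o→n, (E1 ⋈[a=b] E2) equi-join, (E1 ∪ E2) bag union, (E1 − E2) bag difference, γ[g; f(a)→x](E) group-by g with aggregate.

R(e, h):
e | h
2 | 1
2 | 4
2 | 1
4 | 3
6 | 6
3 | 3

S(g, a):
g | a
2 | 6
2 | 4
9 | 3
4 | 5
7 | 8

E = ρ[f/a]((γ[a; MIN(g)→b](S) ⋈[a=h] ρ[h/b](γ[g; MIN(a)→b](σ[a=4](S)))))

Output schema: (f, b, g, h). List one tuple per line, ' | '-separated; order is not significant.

Subexpression sizes:
  S → 5
  γ[a; MIN(g)→b](S) → 5
  S → 5
  σ[a=4](S) → 1
  γ[g; MIN(a)→b](σ[a=4](S)) → 1
  ρ[h/b](γ[g; MIN(a)→b](σ[a=4](S))) → 1
  (γ[a; MIN(g)→b](S) ⋈[a=h] ρ[h/b](γ[g; MIN(a)→b](σ[a=4](S)))) → 1
  ρ[f/a]((γ[a; MIN(g)→b](S) ⋈[a=h] ρ[h/b](γ[g; MIN(a)→b](σ[a=4](S))))) → 1

== RESULT ==
f | b | g | h
4 | 2 | 2 | 4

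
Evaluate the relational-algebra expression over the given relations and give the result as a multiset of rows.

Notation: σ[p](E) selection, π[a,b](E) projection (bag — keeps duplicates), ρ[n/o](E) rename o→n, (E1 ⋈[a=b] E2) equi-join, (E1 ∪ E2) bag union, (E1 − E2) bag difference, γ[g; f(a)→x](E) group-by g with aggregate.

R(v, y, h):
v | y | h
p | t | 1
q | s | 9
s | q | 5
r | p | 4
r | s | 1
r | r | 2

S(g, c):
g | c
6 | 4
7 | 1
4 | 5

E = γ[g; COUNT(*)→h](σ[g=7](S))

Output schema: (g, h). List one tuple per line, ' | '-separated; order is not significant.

Subexpression sizes:
  S → 3
  σ[g=7](S) → 1
  γ[g; COUNT(*)→h](σ[g=7](S)) → 1

== RESULT ==
g | h
7 | 1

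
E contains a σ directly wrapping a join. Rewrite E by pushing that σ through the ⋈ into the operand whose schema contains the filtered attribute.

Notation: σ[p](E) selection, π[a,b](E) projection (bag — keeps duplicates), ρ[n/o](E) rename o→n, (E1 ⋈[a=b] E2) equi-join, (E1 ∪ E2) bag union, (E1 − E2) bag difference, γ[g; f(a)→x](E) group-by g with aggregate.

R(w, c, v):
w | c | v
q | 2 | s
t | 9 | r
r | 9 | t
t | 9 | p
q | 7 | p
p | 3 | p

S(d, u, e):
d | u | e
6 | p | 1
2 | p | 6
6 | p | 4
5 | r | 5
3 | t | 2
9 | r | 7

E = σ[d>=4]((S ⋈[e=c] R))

σ filters on d, owned by the left side.
E' = (σ[d>=4](S) ⋈[e=c] R)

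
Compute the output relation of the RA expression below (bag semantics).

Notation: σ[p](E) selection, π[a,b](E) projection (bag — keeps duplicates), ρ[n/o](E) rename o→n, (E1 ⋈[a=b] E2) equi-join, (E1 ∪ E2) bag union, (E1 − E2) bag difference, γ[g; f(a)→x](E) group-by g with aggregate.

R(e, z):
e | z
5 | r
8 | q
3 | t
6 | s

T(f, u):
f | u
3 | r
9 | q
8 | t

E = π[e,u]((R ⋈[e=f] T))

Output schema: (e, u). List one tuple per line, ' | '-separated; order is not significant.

Per-node cardinality:
  R → 4
  T → 3
  (R ⋈[e=f] T) → 2
  π[e,u]((R ⋈[e=f] T)) → 2

== RESULT ==
e | u
3 | r
8 | t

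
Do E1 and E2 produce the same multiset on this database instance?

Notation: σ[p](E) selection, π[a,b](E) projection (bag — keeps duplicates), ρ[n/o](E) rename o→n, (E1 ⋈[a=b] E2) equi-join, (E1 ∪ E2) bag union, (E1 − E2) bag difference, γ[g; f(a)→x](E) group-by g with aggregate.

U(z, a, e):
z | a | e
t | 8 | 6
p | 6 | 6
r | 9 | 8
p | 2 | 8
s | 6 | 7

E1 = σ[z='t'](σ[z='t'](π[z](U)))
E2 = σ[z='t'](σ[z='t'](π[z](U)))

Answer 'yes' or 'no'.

E1 stepwise |·|:
  U → 5
  π[z](U) → 5
  σ[z='t'](π[z](U)) → 1
  σ[z='t'](σ[z='t'](π[z](U))) → 1
E2 stepwise |·|:
  U → 5
  π[z](U) → 5
  σ[z='t'](π[z](U)) → 1
  σ[z='t'](σ[z='t'](π[z](U))) → 1

E1 and E2 produce the same multiset:
z
t

yes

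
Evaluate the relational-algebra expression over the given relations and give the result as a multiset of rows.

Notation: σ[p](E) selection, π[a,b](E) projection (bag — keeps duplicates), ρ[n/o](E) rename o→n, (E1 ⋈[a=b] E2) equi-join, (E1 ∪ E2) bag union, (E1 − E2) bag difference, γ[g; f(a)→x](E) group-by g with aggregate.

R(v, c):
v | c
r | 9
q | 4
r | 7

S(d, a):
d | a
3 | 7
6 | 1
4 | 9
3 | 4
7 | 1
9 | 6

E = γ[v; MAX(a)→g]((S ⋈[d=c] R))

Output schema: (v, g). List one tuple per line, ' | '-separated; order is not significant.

Stepwise |·|:
  S → 6
  R → 3
  (S ⋈[d=c] R) → 3
  γ[v; MAX(a)→g]((S ⋈[d=c] R)) → 2

== RESULT ==
v | g
q | 9
r | 6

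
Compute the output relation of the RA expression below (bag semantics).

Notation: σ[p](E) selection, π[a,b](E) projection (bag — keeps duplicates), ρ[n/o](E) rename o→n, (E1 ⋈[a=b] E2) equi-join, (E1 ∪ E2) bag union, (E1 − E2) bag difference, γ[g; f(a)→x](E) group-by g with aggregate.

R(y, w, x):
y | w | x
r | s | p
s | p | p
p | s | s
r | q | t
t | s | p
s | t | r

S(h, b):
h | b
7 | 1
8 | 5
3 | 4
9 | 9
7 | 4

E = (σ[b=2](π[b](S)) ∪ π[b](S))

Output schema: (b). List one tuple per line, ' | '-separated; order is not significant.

Per-node cardinality:
  S → 5
  π[b](S) → 5
  σ[b=2](π[b](S)) → 0
  S → 5
  π[b](S) → 5
  (σ[b=2](π[b](S)) ∪ π[b](S)) → 5

== RESULT ==
b
1
4
4
5
9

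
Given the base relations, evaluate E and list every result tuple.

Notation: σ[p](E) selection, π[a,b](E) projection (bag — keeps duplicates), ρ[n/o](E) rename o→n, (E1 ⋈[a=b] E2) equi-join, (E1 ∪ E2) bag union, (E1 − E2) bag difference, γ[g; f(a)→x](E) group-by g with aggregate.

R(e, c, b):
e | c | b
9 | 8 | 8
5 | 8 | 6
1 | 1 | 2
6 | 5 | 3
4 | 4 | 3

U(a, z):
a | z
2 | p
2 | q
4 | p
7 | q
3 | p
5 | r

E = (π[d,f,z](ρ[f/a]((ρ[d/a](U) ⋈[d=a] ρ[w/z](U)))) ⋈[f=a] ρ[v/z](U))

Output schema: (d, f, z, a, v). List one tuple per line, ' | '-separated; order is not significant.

Stepwise |·|:
  U → 6
  ρ[d/a](U) → 6
  U → 6
  ρ[w/z](U) → 6
  (ρ[d/a](U) ⋈[d=a] ρ[w/z](U)) → 8
  ρ[f/a]((ρ[d/a](U) ⋈[d=a] ρ[w/z](U))) → 8
  π[d,f,z](ρ[f/a]((ρ[d/a](U) ⋈[d=a] ρ[w/z](U)))) → 8
  U → 6
  ρ[v/z](U) → 6
  (π[d,f,z](ρ[f/a]((ρ[d/a](U) ⋈[d=a] ρ[w/z](U)))) ⋈[f=a] ρ[v/z](U)) → 12

== RESULT ==
d | f | z | a | v
2 | 2 | p | 2 | p
2 | 2 | p | 2 | p
2 | 2 | p | 2 | q
2 | 2 | p | 2 | q
2 | 2 | q | 2 | p
2 | 2 | q | 2 | p
2 | 2 | q | 2 | q
2 | 2 | q | 2 | q
3 | 3 | p | 3 | p
4 | 4 | p | 4 | p
5 | 5 | r | 5 | r
7 | 7 | q | 7 | q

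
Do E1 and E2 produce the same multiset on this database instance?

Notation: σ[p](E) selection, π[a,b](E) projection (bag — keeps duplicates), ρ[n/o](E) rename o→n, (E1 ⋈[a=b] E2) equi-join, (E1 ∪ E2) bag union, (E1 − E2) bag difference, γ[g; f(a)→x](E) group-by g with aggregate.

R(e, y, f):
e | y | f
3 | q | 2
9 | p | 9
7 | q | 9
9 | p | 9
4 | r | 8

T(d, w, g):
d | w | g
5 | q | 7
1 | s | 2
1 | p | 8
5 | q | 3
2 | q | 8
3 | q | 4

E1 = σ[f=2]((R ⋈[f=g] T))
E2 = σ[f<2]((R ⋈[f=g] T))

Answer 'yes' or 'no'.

E1 subexpression sizes:
  R → 5
  T → 6
  (R ⋈[f=g] T) → 3
  σ[f=2]((R ⋈[f=g] T)) → 1
E2 subexpression sizes:
  R → 5
  T → 6
  (R ⋈[f=g] T) → 3
  σ[f<2]((R ⋈[f=g] T)) → 0

E1 result:
e | y | f | d | w | g
3 | q | 2 | 1 | s | 2
E2 result:
e | y | f | d | w | g
(0 rows)
Witness: (3, 'q', 2, 1, 's', 2) appears 1× in E1 but 0× in E2.

no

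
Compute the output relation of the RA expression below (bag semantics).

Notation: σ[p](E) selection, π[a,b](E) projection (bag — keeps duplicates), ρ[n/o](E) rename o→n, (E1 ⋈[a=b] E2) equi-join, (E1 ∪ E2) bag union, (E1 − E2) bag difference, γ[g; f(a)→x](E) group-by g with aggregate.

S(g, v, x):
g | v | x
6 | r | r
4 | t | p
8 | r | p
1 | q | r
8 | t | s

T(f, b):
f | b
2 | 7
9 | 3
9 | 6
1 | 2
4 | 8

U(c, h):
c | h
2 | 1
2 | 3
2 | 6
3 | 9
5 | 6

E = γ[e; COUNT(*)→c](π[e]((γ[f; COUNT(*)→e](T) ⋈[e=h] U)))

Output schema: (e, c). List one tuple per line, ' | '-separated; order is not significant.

Stepwise |·|:
  T → 5
  γ[f; COUNT(*)→e](T) → 4
  U → 5
  (γ[f; COUNT(*)→e](T) ⋈[e=h] U) → 3
  π[e]((γ[f; COUNT(*)→e](T) ⋈[e=h] U)) → 3
  γ[e; COUNT(*)→c](π[e]((γ[f; COUNT(*)→e](T) ⋈[e=h] U))) → 1

== RESULT ==
e | c
1 | 3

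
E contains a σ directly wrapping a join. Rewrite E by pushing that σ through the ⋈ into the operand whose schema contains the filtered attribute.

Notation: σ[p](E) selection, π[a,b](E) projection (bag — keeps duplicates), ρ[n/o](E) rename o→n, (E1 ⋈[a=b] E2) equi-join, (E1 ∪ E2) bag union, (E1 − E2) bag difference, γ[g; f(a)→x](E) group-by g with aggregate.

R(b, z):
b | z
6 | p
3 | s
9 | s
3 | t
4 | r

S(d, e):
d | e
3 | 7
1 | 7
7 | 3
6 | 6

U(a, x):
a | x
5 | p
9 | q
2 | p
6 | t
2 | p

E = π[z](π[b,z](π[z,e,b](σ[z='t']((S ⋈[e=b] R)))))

σ filters on z, owned by the right side.
E' = π[z](π[b,z](π[z,e,b]((S ⋈[e=b] σ[z='t'](R)))))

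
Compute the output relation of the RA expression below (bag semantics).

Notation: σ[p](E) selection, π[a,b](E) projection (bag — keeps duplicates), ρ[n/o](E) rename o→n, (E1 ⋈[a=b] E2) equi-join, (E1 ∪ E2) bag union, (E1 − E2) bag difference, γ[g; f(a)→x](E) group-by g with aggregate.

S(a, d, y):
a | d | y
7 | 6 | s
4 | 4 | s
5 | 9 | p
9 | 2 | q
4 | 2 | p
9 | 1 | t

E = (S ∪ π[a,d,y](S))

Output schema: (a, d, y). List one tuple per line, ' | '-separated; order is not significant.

Row counts bottom-up:
  S → 6
  S → 6
  π[a,d,y](S) → 6
  (S ∪ π[a,d,y](S)) → 12

== RESULT ==
a | d | y
4 | 2 | p
4 | 2 | p
4 | 4 | s
4 | 4 | s
5 | 9 | p
5 | 9 | p
7 | 6 | s
7 | 6 | s
9 | 1 | t
9 | 1 | t
9 | 2 | q
9 | 2 | q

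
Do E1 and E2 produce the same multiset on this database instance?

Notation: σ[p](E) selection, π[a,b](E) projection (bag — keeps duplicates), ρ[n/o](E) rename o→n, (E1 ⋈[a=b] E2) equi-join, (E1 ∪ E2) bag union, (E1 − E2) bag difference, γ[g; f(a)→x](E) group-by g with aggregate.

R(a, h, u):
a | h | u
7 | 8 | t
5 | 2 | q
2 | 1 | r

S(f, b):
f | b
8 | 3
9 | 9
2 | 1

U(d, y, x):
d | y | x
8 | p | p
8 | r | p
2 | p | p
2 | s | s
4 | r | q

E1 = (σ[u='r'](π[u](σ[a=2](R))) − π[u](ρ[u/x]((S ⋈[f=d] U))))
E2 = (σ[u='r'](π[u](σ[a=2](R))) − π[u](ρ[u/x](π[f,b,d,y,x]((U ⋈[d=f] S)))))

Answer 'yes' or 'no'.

E1 subexpression sizes:
  R → 3
  σ[a=2](R) → 1
  π[u](σ[a=2](R)) → 1
  σ[u='r'](π[u](σ[a=2](R))) → 1
  S → 3
  U → 5
  (S ⋈[f=d] U) → 4
  ρ[u/x]((S ⋈[f=d] U)) → 4
  π[u](ρ[u/x]((S ⋈[f=d] U))) → 4
  (σ[u='r'](π[u](σ[a=2](R))) − π[u](ρ[u/x]((S ⋈[f=d] U)))) → 1
E2 subexpression sizes:
  R → 3
  σ[a=2](R) → 1
  π[u](σ[a=2](R)) → 1
  σ[u='r'](π[u](σ[a=2](R))) → 1
  U → 5
  S → 3
  (U ⋈[d=f] S) → 4
  π[f,b,d,y,x]((U ⋈[d=f] S)) → 4
  ρ[u/x](π[f,b,d,y,x]((U ⋈[d=f] S))) → 4
  π[u](ρ[u/x](π[f,b,d,y,x]((U ⋈[d=f] S)))) → 4
  (σ[u='r'](π[u](σ[a=2](R))) − π[u](ρ[u/x](π[f,b,d,y,x]((U ⋈[d=f] S))))) → 1

E1 and E2 produce the same multiset:
u
r

yes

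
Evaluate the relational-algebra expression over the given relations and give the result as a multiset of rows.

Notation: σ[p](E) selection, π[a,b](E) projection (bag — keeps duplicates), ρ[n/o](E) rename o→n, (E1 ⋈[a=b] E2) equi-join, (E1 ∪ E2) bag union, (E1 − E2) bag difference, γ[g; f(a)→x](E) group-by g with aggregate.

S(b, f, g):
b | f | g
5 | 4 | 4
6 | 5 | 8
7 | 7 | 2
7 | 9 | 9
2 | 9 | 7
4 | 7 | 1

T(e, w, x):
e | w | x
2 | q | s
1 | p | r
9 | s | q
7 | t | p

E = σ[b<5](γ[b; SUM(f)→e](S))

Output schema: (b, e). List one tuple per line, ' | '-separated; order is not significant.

Per-node cardinality:
  S → 6
  γ[b; SUM(f)→e](S) → 5
  σ[b<5](γ[b; SUM(f)→e](S)) → 2

== RESULT ==
b | e
2 | 9
4 | 7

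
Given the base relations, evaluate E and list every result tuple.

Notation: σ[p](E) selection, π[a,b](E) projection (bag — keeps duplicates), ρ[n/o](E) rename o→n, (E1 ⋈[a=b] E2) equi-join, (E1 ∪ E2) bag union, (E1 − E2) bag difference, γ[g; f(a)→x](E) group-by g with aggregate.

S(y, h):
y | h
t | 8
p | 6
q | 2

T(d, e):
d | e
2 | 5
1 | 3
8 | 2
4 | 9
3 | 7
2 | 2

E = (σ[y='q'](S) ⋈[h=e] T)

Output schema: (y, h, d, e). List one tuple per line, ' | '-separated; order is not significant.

Stepwise |·|:
  S → 3
  σ[y='q'](S) → 1
  T → 6
  (σ[y='q'](S) ⋈[h=e] T) → 2

== RESULT ==
y | h | d | e
q | 2 | 2 | 2
q | 2 | 8 | 2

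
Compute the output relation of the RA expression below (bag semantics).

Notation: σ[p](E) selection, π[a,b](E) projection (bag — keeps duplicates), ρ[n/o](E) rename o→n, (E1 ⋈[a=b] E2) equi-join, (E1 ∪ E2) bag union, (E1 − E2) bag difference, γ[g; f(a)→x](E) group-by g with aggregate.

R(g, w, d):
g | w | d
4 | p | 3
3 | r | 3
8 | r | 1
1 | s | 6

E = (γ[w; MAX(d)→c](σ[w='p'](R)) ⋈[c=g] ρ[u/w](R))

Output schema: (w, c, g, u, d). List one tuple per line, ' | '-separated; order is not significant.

Stepwise |·|:
  R → 4
  σ[w='p'](R) → 1
  γ[w; MAX(d)→c](σ[w='p'](R)) → 1
  R → 4
  ρ[u/w](R) → 4
  (γ[w; MAX(d)→c](σ[w='p'](R)) ⋈[c=g] ρ[u/w](R)) → 1

== RESULT ==
w | c | g | u | d
p | 3 | 3 | r | 3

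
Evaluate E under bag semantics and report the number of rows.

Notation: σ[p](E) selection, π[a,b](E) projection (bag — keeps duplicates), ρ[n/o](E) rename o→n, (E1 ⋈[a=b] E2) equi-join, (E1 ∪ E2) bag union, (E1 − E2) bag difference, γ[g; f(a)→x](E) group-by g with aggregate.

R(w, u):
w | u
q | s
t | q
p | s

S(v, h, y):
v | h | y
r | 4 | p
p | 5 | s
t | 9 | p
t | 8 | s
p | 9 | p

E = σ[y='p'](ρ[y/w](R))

Stepwise |·|:
  R → 3
  ρ[y/w](R) → 3
  σ[y='p'](ρ[y/w](R)) → 1

|E| = 1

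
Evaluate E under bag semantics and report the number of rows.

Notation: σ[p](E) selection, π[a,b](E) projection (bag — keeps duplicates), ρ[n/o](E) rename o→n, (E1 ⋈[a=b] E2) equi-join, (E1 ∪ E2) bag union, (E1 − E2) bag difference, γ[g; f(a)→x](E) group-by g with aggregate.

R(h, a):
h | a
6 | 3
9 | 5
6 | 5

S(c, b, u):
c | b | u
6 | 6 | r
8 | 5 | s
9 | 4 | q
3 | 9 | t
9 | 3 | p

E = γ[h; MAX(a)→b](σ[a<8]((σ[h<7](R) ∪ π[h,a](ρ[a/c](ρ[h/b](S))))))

Stepwise |·|:
  R → 3
  σ[h<7](R) → 2
  S → 5
  ρ[h/b](S) → 5
  ρ[a/c](ρ[h/b](S)) → 5
  π[h,a](ρ[a/c](ρ[h/b](S))) → 5
  (σ[h<7](R) ∪ π[h,a](ρ[a/c](ρ[h/b](S)))) → 7
  σ[a<8]((σ[h<7](R) ∪ π[h,a](ρ[a/c](ρ[h/b](S))))) → 4
  γ[h; MAX(a)→b](σ[a<8]((σ[h<7](R) ∪ π[h,a](ρ[a/c](ρ[h/b](S)))))) → 2

|E| = 2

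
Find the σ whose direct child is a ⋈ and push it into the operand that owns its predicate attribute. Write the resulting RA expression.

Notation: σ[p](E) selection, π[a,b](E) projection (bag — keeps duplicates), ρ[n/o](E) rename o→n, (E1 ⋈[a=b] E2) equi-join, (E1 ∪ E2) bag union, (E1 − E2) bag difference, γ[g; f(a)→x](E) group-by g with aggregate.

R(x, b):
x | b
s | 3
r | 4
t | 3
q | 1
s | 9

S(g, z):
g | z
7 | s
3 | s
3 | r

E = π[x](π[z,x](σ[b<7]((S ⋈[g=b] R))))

σ filters on b, owned by the right side.
E' = π[x](π[z,x]((S ⋈[g=b] σ[b<7](R))))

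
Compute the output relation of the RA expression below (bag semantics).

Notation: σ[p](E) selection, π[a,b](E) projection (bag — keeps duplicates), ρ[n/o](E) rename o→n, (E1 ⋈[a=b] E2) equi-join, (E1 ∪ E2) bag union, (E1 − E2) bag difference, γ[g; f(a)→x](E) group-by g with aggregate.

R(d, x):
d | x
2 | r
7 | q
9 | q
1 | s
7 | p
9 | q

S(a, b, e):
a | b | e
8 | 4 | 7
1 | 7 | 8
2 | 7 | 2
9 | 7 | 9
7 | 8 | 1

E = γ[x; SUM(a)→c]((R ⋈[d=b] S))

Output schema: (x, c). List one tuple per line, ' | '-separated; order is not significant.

Subexpression sizes:
  R → 6
  S → 5
  (R ⋈[d=b] S) → 6
  γ[x; SUM(a)→c]((R ⋈[d=b] S)) → 2

== RESULT ==
x | c
p | 12
q | 12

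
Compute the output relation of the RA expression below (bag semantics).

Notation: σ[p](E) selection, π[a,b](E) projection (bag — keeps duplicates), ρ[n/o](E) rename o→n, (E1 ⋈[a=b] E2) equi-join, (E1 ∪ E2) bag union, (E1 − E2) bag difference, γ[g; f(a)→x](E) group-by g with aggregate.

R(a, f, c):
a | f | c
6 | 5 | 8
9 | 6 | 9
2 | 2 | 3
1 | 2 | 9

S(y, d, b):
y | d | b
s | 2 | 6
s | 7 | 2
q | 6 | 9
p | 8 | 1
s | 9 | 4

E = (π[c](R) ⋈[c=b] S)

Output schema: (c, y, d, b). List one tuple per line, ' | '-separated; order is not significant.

Stepwise |·|:
  R → 4
  π[c](R) → 4
  S → 5
  (π[c](R) ⋈[c=b] S) → 2

== RESULT ==
c | y | d | b
9 | q | 6 | 9
9 | q | 6 | 9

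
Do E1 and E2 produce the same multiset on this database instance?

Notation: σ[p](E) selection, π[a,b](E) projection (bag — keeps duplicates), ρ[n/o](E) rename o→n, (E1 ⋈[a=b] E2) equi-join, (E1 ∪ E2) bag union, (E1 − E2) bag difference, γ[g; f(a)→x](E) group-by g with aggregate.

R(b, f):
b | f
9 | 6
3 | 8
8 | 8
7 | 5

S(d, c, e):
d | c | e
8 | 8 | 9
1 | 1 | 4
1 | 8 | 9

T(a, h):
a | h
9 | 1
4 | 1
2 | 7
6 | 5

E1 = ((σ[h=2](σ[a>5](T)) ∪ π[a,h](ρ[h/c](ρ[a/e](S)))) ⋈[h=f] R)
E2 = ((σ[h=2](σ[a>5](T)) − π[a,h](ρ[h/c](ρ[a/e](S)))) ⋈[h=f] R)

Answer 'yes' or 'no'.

E1 per-node cardinality:
  T → 4
  σ[a>5](T) → 2
  σ[h=2](σ[a>5](T)) → 0
  S → 3
  ρ[a/e](S) → 3
  ρ[h/c](ρ[a/e](S)) → 3
  π[a,h](ρ[h/c](ρ[a/e](S))) → 3
  (σ[h=2](σ[a>5](T)) ∪ π[a,h](ρ[h/c](ρ[a/e](S)))) → 3
  R → 4
  ((σ[h=2](σ[a>5](T)) ∪ π[a,h](ρ[h/c](ρ[a/e](S)))) ⋈[h=f] R) → 4
E2 per-node cardinality:
  T → 4
  σ[a>5](T) → 2
  σ[h=2](σ[a>5](T)) → 0
  S → 3
  ρ[a/e](S) → 3
  ρ[h/c](ρ[a/e](S)) → 3
  π[a,h](ρ[h/c](ρ[a/e](S))) → 3
  (σ[h=2](σ[a>5](T)) − π[a,h](ρ[h/c](ρ[a/e](S)))) → 0
  R → 4
  ((σ[h=2](σ[a>5](T)) − π[a,h](ρ[h/c](ρ[a/e](S)))) ⋈[h=f] R) → 0

E1 result:
a | h | b | f
9 | 8 | 3 | 8
9 | 8 | 3 | 8
9 | 8 | 8 | 8
9 | 8 | 8 | 8
E2 result:
a | h | b | f
(0 rows)
Witness: (9, 8, 8, 8) appears 2× in E1 but 0× in E2.

no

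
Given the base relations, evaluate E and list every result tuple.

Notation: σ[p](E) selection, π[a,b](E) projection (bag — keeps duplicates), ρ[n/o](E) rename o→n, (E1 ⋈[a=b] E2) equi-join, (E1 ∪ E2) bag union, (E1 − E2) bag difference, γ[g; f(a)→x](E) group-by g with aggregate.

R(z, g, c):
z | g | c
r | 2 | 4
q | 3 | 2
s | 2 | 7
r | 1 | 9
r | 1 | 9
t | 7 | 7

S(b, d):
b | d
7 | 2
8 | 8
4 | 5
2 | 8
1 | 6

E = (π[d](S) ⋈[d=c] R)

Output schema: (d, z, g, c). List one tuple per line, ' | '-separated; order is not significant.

Subexpression sizes:
  S → 5
  π[d](S) → 5
  R → 6
  (π[d](S) ⋈[d=c] R) → 1

== RESULT ==
d | z | g | c
2 | q | 3 | 2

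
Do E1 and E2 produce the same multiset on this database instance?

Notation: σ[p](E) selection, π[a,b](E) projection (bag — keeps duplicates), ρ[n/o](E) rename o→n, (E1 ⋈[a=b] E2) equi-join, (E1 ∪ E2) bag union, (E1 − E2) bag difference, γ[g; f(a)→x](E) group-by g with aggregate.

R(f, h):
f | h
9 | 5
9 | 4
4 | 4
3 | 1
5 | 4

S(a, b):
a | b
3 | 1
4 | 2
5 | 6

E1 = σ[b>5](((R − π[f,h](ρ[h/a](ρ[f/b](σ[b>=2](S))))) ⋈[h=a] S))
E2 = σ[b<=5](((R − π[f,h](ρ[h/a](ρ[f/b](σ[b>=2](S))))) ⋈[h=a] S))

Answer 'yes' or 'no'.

E1 subexpression sizes:
  R → 5
  S → 3
  σ[b>=2](S) → 2
  ρ[f/b](σ[b>=2](S)) → 2
  ρ[h/a](ρ[f/b](σ[b>=2](S))) → 2
  π[f,h](ρ[h/a](ρ[f/b](σ[b>=2](S)))) → 2
  (R − π[f,h](ρ[h/a](ρ[f/b](σ[b>=2](S))))) → 5
  S → 3
  ((R − π[f,h](ρ[h/a](ρ[f/b](σ[b>=2](S))))) ⋈[h=a] S) → 4
  σ[b>5](((R − π[f,h](ρ[h/a](ρ[f/b](σ[b>=2](S))))) ⋈[h=a] S)) → 1
E2 subexpression sizes:
  R → 5
  S → 3
  σ[b>=2](S) → 2
  ρ[f/b](σ[b>=2](S)) → 2
  ρ[h/a](ρ[f/b](σ[b>=2](S))) → 2
  π[f,h](ρ[h/a](ρ[f/b](σ[b>=2](S)))) → 2
  (R − π[f,h](ρ[h/a](ρ[f/b](σ[b>=2](S))))) → 5
  S → 3
  ((R − π[f,h](ρ[h/a](ρ[f/b](σ[b>=2](S))))) ⋈[h=a] S) → 4
  σ[b<=5](((R − π[f,h](ρ[h/a](ρ[f/b](σ[b>=2](S))))) ⋈[h=a] S)) → 3

E1 result:
f | h | a | b
9 | 5 | 5 | 6
E2 result:
f | h | a | b
4 | 4 | 4 | 2
5 | 4 | 4 | 2
9 | 4 | 4 | 2
Witness: (4, 4, 4, 2) appears 0× in E1 but 1× in E2.

no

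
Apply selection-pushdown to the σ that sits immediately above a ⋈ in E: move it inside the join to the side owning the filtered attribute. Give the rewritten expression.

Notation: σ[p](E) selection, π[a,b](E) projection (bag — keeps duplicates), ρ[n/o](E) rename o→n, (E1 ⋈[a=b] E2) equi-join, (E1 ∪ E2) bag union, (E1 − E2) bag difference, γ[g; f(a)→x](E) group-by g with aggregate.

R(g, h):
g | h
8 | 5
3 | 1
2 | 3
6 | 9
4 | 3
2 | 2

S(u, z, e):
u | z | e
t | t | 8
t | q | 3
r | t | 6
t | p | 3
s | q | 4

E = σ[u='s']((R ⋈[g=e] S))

σ filters on u, owned by the right side.
E' = (R ⋈[g=e] σ[u='s'](S))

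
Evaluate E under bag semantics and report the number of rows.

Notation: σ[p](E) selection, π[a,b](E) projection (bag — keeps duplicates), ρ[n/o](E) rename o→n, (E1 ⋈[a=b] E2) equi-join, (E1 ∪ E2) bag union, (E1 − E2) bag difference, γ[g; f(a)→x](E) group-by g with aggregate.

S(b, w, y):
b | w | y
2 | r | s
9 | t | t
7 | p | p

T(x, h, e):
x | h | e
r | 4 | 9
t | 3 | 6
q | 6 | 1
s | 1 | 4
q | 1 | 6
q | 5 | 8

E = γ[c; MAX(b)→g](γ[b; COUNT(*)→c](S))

Subexpression sizes:
  S → 3
  γ[b; COUNT(*)→c](S) → 3
  γ[c; MAX(b)→g](γ[b; COUNT(*)→c](S)) → 1

|E| = 1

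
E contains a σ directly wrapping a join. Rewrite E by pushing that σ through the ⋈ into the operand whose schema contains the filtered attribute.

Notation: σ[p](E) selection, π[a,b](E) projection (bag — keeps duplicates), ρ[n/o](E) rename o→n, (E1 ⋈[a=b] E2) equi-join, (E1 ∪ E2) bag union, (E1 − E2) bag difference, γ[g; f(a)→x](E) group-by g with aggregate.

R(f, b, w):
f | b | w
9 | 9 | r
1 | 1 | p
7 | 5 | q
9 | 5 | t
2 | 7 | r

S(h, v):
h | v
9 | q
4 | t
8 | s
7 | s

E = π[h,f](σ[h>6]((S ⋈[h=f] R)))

σ filters on h, owned by the left side.
E' = π[h,f]((σ[h>6](S) ⋈[h=f] R))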